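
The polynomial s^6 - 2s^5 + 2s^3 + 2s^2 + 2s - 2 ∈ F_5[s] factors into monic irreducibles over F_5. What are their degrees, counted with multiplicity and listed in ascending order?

3, 3

Write h(s) = s^6 - 2s^5 + 2s^3 + 2s^2 + 2s - 2.
Roots in F_5: h(0) = 3; h(1) = 3; h(2) = 1; h(3) = 4; h(4) = 4.
Complete factorization: h(s) = (s^3 + s + 1)·(s^3 - 2s^2 - s - 2).
Factor degrees with multiplicity: 3 + 3 = 6.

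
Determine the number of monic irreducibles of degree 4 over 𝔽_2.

3

x^(2^4) − x is the product of all monic irreducibles of degree dividing 4; Möbius inversion gives N = (1/4) Σ μ(4/d)·2^d.
Divisors of 4: 1, 2, 4; μ(4/d) for each: 0, -1, 1.
Σ = − 2^2 + 2^4 = 12.
N = 12/4 = 3.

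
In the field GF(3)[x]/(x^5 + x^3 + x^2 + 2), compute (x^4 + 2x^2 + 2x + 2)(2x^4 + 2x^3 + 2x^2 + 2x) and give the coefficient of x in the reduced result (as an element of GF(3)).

Multiply in GF(3)[x]: (x^4 + 2x^2 + 2x + 2)·(2x^4 + 2x^3 + 2x^2 + 2x) = 2x^8 + 2x^7 + x^5 + 2x^2 + x.
Reduce using x^5 ≡ 2x^3 + 2x^2 + 1 (mod x^5 + x^3 + x^2 + 2).
Reduced: x^3 + x^2 + 2x.

2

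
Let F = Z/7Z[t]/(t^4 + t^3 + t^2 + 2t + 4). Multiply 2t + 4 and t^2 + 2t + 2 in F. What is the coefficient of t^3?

Multiply in Z/7Z[t]: (2t + 4)·(t^2 + 2t + 2) = 2t^3 + t^2 + 5t + 1.
Reduced: 2t^3 + t^2 + 5t + 1.

2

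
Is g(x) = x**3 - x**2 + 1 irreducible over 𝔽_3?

Yes

Check for roots in 𝔽_3: g(0) = 1; g(1) = 1; g(2) = 2.
No roots. A degree-3 polynomial over a field with no linear factor is irreducible.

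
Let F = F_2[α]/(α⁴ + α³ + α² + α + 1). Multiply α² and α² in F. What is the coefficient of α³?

Multiply in F_2[α]: (α²)·(α²) = α⁴.
Reduce using α⁴ ≡ α³ + α² + α + 1 (mod α⁴ + α³ + α² + α + 1).
Reduced: α³ + α² + α + 1.

1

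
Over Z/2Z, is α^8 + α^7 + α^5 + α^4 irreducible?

No

Write h(α) = α^8 + α^7 + α^5 + α^4.
Check for roots in Z/2Z: h(0) = 0 → root; h(1) = 0 → root.
h(0) = 0, so (α) divides h(α); h is reducible.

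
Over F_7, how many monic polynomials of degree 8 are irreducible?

720300

The number of monic irreducibles of degree 8 over GF(7) is (1/8)·Σ_{d∣8} μ(8/d) 7^d.
Divisors of 8: 1, 2, 4, 8; μ(8/d) for each: 0, 0, -1, 1.
Σ = − 7^4 + 7^8 = 5762400.
N = 5762400/8 = 720300.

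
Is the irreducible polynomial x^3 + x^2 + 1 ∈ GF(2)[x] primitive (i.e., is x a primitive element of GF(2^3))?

Write f(x) = x^3 + x^2 + 1.
|GF(2^3)^×| = 2^3 − 1 = 7. Prime factorization: 7 = 7.
f is primitive ⇔ x has order 7 in GF(2)[x]/(f), i.e. x^(7/q) ≠ 1 for each prime q | 7.
x^(1) mod f = x.
None equal 1, so x has full order 7; f is primitive.

Yes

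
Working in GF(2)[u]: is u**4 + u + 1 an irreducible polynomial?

Yes

Write g(u) = u**4 + u + 1.
Check for roots in GF(2): g(0) = 1; g(1) = 1.
No roots, so no linear factors.
Monic irreducibles of degree 2 over GF(2): u**2 + u + 1.
None of them divide g (all give nonzero remainder).
No irreducible factor of degree ≤ 2 exists, so g is irreducible over GF(2).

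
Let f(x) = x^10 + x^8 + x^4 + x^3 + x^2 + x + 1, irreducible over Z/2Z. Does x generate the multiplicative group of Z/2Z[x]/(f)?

No

|GF(2^10)^×| = 2^10 − 1 = 1023. Prime factorization: 1023 = 3·11·31.
f is primitive ⇔ x has order 1023 in GF(2)[x]/(f), i.e. x^(1023/q) ≠ 1 for each prime q | 1023.
x^(341) mod f = 1
x^(93) mod f = x^9 + x^8 + x^7 + x^6 + x^5.
x^(33) mod f = x^8 + x^6 + x^5 + x^2 + 1.
Since x^(341) = 1, the order of x divides 341 < 1023; not primitive.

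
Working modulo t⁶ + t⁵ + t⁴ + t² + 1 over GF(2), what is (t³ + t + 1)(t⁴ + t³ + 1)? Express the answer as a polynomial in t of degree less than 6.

Multiply in GF(2)[t]: (t³ + t + 1)·(t⁴ + t³ + 1) = t⁷ + t⁶ + t⁵ + t + 1.
Reduce using t⁶ ≡ t⁵ + t⁴ + t² + 1 (mod t⁶ + t⁵ + t⁴ + t² + 1).
Reduced: t³ + 1.

t^3 + 1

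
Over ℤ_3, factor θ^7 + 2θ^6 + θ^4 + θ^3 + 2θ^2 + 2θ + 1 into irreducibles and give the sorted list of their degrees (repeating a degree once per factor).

Write h(θ) = θ^7 + 2θ^6 + θ^4 + θ^3 + 2θ^2 + 2θ + 1.
Roots in ℤ_3: h(0) = 1; h(1) = 1; h(2) = 2.
Complete factorization: h(θ) = (θ^7 + 2θ^6 + θ^4 + θ^3 + 2θ^2 + 2θ + 1).
Factor degrees with multiplicity: 7 = 7.

7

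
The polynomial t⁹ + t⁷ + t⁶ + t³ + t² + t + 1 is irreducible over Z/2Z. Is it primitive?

Yes

Write f(t) = t⁹ + t⁷ + t⁶ + t³ + t² + t + 1.
|GF(2^9)^×| = 2^9 − 1 = 511. Prime factorization: 511 = 7·73.
f is primitive ⇔ t has order 511 in GF(2)[t]/(f), i.e. t^(511/q) ≠ 1 for each prime q | 511.
t^(73) mod f = t⁸ + t⁷ + t⁵ + t⁴ + t³ + t² + 1.
t^(7) mod f = t⁷.
None equal 1, so t has full order 511; f is primitive.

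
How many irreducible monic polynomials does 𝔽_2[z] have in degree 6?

9

x^(2^6) − x is the product of all monic irreducibles of degree dividing 6; Möbius inversion gives N = (1/6) Σ μ(6/d)·2^d.
Divisors of 6: 1, 2, 3, 6; μ(6/d) for each: 1, -1, -1, 1.
Σ = 2^1 − 2^2 − 2^3 + 2^6 = 54.
N = 54/6 = 9.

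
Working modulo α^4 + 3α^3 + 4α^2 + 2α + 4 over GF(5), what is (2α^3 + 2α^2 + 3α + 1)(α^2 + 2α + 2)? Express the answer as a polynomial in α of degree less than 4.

Multiply in GF(5)[α]: (2α^3 + 2α^2 + 3α + 1)·(α^2 + 2α + 2) = 2α^5 + α^4 + α^3 + α^2 + 3α + 2.
Reduce using α^4 ≡ 2α^3 + α^2 + 3α + 1 (mod α^4 + 3α^3 + 4α^2 + 2α + 4).
Reduced: 3α^3 + 2α^2 + 2.

3α^3 + 2α^2 + 2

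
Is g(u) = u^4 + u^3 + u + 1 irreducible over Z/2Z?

No

Check for roots in Z/2Z: g(0) = 1; g(1) = 0 → root.
g(1) = 0, so (u − 1) divides g(u); g is reducible.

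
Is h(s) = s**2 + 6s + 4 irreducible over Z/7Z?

Check for roots in Z/7Z: h(0) = 4; h(1) = 4; h(2) = 6; h(3) = 3; h(4) = 2; h(5) = 3; h(6) = 6.
No roots. A degree-2 polynomial over a field with no linear factor is irreducible.

Yes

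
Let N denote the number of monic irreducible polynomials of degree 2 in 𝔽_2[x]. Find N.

Gauss's count: N_{2}(2) = (1/2) Σ_{d|2} μ(2/d)·2^d.
Divisors of 2: 1, 2; μ(2/d) for each: -1, 1.
Σ = − 2^1 + 2^2 = 2.
N = 2/2 = 1.

1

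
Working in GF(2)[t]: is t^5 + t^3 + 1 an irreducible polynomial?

Yes

Write h(t) = t^5 + t^3 + 1.
Check for roots in GF(2): h(0) = 1; h(1) = 1.
No roots, so no linear factors.
Monic irreducibles of degree 2 over GF(2): t^2 + t + 1.
None of them divide h (all give nonzero remainder).
No irreducible factor of degree ≤ 2 exists, so h is irreducible over GF(2).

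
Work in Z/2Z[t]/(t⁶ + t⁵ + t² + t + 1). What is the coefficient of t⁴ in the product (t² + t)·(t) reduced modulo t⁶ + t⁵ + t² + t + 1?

Multiply in Z/2Z[t]: (t² + t)·(t) = t³ + t².
Reduced: t³ + t².

0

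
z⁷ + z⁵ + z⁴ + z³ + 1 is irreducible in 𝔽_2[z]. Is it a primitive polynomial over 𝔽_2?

Write f(z) = z⁷ + z⁵ + z⁴ + z³ + 1.
|GF(2^7)^×| = 2^7 − 1 = 127. Prime factorization: 127 = 127.
f is primitive ⇔ z has order 127 in GF(2)[z]/(f), i.e. z^(127/q) ≠ 1 for each prime q | 127.
z^(1) mod f = z.
None equal 1, so z has full order 127; f is primitive.

Yes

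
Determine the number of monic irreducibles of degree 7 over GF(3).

The number of monic irreducibles of degree 7 over GF(3) is (1/7)·Σ_{d∣7} μ(7/d) 3^d.
Divisors of 7: 1, 7; μ(7/d) for each: -1, 1.
Σ = − 3^1 + 3^7 = 2184.
N = 2184/7 = 312.

312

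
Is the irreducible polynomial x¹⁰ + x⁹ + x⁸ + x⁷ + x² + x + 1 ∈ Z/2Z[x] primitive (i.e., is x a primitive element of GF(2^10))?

No

Write f(x) = x¹⁰ + x⁹ + x⁸ + x⁷ + x² + x + 1.
|GF(2^10)^×| = 2^10 − 1 = 1023. Prime factorization: 1023 = 3·11·31.
f is primitive ⇔ x has order 1023 in GF(2)[x]/(f), i.e. x^(1023/q) ≠ 1 for each prime q | 1023.
x^(341) mod f = 1
x^(93) mod f = x⁸ + 1.
x^(33) mod f = x⁹ + x⁷ + 1.
Since x^(341) = 1, the order of x divides 341 < 1023; not primitive.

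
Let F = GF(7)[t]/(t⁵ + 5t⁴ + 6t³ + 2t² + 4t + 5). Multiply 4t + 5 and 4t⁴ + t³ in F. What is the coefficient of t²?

Multiply in GF(7)[t]: (4t + 5)·(4t⁴ + t³) = 2t⁵ + 3t⁴ + 5t³.
Reduce using t⁵ ≡ 2t⁴ + t³ + 5t² + 3t + 2 (mod t⁵ + 5t⁴ + 6t³ + 2t² + 4t + 5).
Reduced: 3t² + 6t + 4.

3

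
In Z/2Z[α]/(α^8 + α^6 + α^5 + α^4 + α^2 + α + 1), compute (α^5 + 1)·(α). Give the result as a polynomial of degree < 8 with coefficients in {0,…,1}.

α^6 + α

Multiply in Z/2Z[α]: (α^5 + 1)·(α) = α^6 + α.
Reduced: α^6 + α.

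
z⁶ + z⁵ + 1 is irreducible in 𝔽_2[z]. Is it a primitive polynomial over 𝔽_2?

Yes

Write f(z) = z⁶ + z⁵ + 1.
|GF(2^6)^×| = 2^6 − 1 = 63. Prime factorization: 63 = 3^2·7.
f is primitive ⇔ z has order 63 in GF(2)[z]/(f), i.e. z^(63/q) ≠ 1 for each prime q | 63.
z^(21) mod f = z⁵ + z⁴ + z³ + 1.
z^(9) mod f = z⁵ + z³ + z² + z + 1.
None equal 1, so z has full order 63; f is primitive.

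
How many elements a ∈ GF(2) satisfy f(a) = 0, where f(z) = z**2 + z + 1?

0

Evaluate at each of the 2 elements of GF(2):
f(0) = 1; f(1) = 1.
No element is a root.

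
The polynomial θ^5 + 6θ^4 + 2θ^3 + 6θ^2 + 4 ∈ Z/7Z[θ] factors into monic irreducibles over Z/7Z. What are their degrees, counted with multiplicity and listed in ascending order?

Write g(θ) = θ^5 + 6θ^4 + 2θ^3 + 6θ^2 + 4.
Complete factorization: g(θ) = (θ^2 + 4θ + 5)·(θ^3 + 2θ^2 + 3θ + 5).
Factor degrees with multiplicity: 2 + 3 = 5.

2, 3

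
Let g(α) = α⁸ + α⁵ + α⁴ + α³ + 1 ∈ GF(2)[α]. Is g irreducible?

Check for roots in GF(2): g(0) = 1; g(1) = 1.
No roots, so no linear factors.
Monic irreducibles of degree 2 over GF(2): α² + α + 1.
None of them divide g (all give nonzero remainder).
Monic irreducibles of degree 3 over GF(2): α³ + α + 1, α³ + α² + 1.
None of them divide g (all give nonzero remainder).
Monic irreducibles of degree 4 over GF(2): α⁴ + α + 1, α⁴ + α³ + 1, α⁴ + α³ + α² + α + 1.
None of them divide g (all give nonzero remainder).
No irreducible factor of degree ≤ 4 exists, so g is irreducible over GF(2).

Yes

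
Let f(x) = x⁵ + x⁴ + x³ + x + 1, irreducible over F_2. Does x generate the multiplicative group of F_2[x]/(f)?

|GF(2^5)^×| = 2^5 − 1 = 31. Prime factorization: 31 = 31.
f is primitive ⇔ x has order 31 in GF(2)[x]/(f), i.e. x^(31/q) ≠ 1 for each prime q | 31.
x^(1) mod f = x.
None equal 1, so x has full order 31; f is primitive.

Yes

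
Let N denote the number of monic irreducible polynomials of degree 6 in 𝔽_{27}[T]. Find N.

The number of monic irreducibles of degree 6 over GF(27) is (1/6)·Σ_{d∣6} μ(6/d) 27^d.
Divisors of 6: 1, 2, 3, 6; μ(6/d) for each: 1, -1, -1, 1.
Σ = 27^1 − 27^2 − 27^3 + 27^6 = 387400104.
N = 387400104/6 = 64566684.

64566684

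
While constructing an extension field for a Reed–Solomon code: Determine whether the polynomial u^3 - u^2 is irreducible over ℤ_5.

No

Write P(u) = u^3 - u^2.
Check for roots in ℤ_5: P(0) = 0 → root; P(1) = 0 → root; P(2) = 4; P(3) = 3; P(4) = 3.
P(0) = 0, so (u) divides P(u); P is reducible.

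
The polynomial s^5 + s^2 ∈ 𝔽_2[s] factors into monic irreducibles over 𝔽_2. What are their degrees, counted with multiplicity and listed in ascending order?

Write g(s) = s^5 + s^2.
Roots in 𝔽_2: g(0) = 0 → root; g(1) = 0 → root.
Linear factors from roots: (s), (s + 1).
Complete factorization: g(s) = (s + 1)·(s)^2·(s^2 + s + 1).
Factor degrees with multiplicity: 1 + 1 + 1 + 2 = 5.

1, 1, 1, 2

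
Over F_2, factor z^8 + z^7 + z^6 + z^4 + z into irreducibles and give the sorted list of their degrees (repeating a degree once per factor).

1, 2, 2, 3

Write f(z) = z^8 + z^7 + z^6 + z^4 + z.
Roots in F_2: f(0) = 0 → root; f(1) = 1.
Linear factors from roots: (z).
Complete factorization: f(z) = (z)·(z^2 + z + 1)^2·(z^3 + z^2 + 1).
Factor degrees with multiplicity: 1 + 2 + 2 + 3 = 8.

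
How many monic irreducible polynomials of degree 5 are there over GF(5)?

624

x^(5^5) − x is the product of all monic irreducibles of degree dividing 5; Möbius inversion gives N = (1/5) Σ μ(5/d)·5^d.
Divisors of 5: 1, 5; μ(5/d) for each: -1, 1.
Σ = − 5^1 + 5^5 = 3120.
N = 3120/5 = 624.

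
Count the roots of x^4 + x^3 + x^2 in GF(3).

2

Write P(x) = x^4 + x^3 + x^2.
Evaluate at each of the 3 elements of GF(3):
P(0) = 0 → root; P(1) = 0 → root; P(2) = 1.
Roots: {0, 1}.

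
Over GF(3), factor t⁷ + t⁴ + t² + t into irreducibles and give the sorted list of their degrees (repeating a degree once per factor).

Write f(t) = t⁷ + t⁴ + t² + t.
Roots in GF(3): f(0) = 0 → root; f(1) = 1; f(2) = 0 → root.
Linear factors from roots: (t), (t + 1).
Complete factorization: f(t) = (t)·(t + 1)·(t² + 1)·(t³ + 2t² + 1).
Factor degrees with multiplicity: 1 + 1 + 2 + 3 = 7.

1, 1, 2, 3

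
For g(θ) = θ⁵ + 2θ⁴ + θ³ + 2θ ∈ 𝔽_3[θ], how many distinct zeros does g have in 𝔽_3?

Evaluate at each of the 3 elements of 𝔽_3:
g(0) = 0 → root; g(1) = 0 → root; g(2) = 1.
Roots: {0, 1}.

2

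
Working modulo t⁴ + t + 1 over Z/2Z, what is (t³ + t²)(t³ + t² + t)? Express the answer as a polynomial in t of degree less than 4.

t^2

Multiply in Z/2Z[t]: (t³ + t²)·(t³ + t² + t) = t⁶ + t³.
Reduce using t⁴ ≡ t + 1 (mod t⁴ + t + 1).
Reduced: t².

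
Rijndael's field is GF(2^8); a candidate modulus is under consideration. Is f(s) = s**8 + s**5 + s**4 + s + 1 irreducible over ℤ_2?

Check for roots in ℤ_2: f(0) = 1; f(1) = 1.
No roots, so no linear factors.
Monic irreducibles of degree 2 over GF(2): s**2 + s + 1.
None of them divide f (all give nonzero remainder).
Monic irreducibles of degree 3 over GF(2): s**3 + s + 1, s**3 + s**2 + 1.
s**3 + s + 1 divides f: f(s) = (s**3 + s + 1)·(s**5 + s**3 + 1).

No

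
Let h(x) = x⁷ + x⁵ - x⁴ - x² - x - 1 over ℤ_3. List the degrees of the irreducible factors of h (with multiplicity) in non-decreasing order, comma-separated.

2, 2, 3

Roots in ℤ_3: h(0) = 2; h(1) = 1; h(2) = 2.
Complete factorization: h(x) = (x² + x - 1)^2·(x³ + x² - 1).
Factor degrees with multiplicity: 2 + 2 + 3 = 7.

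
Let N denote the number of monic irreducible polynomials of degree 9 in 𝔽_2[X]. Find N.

56

By the necklace-counting formula, N_2(9) = (1/9) Σ_{d|9} μ(9/d)·2^d.
Divisors of 9: 1, 3, 9; μ(9/d) for each: 0, -1, 1.
Σ = − 2^3 + 2^9 = 504.
N = 504/9 = 56.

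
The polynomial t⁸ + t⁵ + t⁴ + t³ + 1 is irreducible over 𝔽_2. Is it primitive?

No

Write f(t) = t⁸ + t⁵ + t⁴ + t³ + 1.
|GF(2^8)^×| = 2^8 − 1 = 255. Prime factorization: 255 = 3·5·17.
f is primitive ⇔ t has order 255 in GF(2)[t]/(f), i.e. t^(255/q) ≠ 1 for each prime q | 255.
t^(85) mod f = 1
t^(51) mod f = 1
t^(15) mod f = t⁶ + t³ + t² + t.
Since t^(85) = 1, the order of t divides 85 < 255; not primitive.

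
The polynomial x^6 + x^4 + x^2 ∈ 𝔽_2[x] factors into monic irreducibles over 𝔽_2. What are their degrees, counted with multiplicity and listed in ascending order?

1, 1, 2, 2

Write h(x) = x^6 + x^4 + x^2.
Roots in 𝔽_2: h(0) = 0 → root; h(1) = 1.
Linear factors from roots: (x).
Complete factorization: h(x) = (x)^2·(x^2 + x + 1)^2.
Factor degrees with multiplicity: 1 + 1 + 2 + 2 = 6.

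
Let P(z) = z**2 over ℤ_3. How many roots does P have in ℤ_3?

1

Evaluate at each of the 3 elements of ℤ_3:
P(0) = 0 → root; P(1) = 1; P(2) = 1.
Roots: {0}.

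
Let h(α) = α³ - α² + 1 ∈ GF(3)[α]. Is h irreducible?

Yes

Check for roots in GF(3): h(0) = 1; h(1) = 1; h(2) = 2.
No roots. A degree-3 polynomial over a field with no linear factor is irreducible.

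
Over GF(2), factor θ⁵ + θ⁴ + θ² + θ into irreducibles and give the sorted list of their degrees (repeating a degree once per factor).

1, 1, 1, 2

Write f(θ) = θ⁵ + θ⁴ + θ² + θ.
Roots in GF(2): f(0) = 0 → root; f(1) = 0 → root.
Linear factors from roots: (θ), (θ + 1).
Complete factorization: f(θ) = (θ)·(θ + 1)^2·(θ² + θ + 1).
Factor degrees with multiplicity: 1 + 1 + 1 + 2 = 5.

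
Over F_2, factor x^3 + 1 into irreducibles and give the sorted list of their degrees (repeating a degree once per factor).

Write f(x) = x^3 + 1.
Roots in F_2: f(0) = 1; f(1) = 0 → root.
Linear factors from roots: (x + 1).
Complete factorization: f(x) = (x + 1)·(x^2 + x + 1).
Factor degrees with multiplicity: 1 + 2 = 3.

1, 2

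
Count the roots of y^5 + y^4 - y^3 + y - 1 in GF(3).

0

Write h(y) = y^5 + y^4 - y^3 + y - 1.
Evaluate at each of the 3 elements of GF(3):
h(0) = 2; h(1) = 1; h(2) = 2.
No element is a root.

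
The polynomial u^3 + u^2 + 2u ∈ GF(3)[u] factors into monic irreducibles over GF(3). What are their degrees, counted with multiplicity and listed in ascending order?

Write h(u) = u^3 + u^2 + 2u.
Roots in GF(3): h(0) = 0 → root; h(1) = 1; h(2) = 1.
Linear factors from roots: (u).
Complete factorization: h(u) = (u)·(u^2 + u + 2).
Factor degrees with multiplicity: 1 + 2 = 3.

1, 2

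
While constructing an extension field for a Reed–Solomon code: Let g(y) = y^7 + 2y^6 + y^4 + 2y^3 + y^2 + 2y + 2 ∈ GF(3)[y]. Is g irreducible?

Check for roots in GF(3): g(0) = 2; g(1) = 2; g(2) = 1.
No roots, so no linear factors.
Monic irreducibles of degree 2 over GF(3): y^2 + 1, y^2 + y + 2, y^2 + 2y + 2.
None of them divide g (all give nonzero remainder).
Degree-3 irreducible divisors: test the 8 monic irreducibles of degree 3 over GF(3).
None of them divide g (all give nonzero remainder).
No irreducible factor of degree ≤ 3 exists, so g is irreducible over GF(3).

Yes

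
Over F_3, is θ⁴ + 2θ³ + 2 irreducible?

Write P(θ) = θ⁴ + 2θ³ + 2.
Check for roots in F_3: P(0) = 2; P(1) = 2; P(2) = 1.
No roots, so no linear factors.
Monic irreducibles of degree 2 over GF(3): θ² + 1, θ² + θ + 2, θ² + 2θ + 2.
None of them divide P (all give nonzero remainder).
No irreducible factor of degree ≤ 2 exists, so P is irreducible over GF(3).

Yes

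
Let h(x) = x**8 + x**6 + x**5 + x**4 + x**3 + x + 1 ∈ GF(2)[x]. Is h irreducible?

Yes

Check for roots in GF(2): h(0) = 1; h(1) = 1.
No roots, so no linear factors.
Monic irreducibles of degree 2 over GF(2): x**2 + x + 1.
None of them divide h (all give nonzero remainder).
Monic irreducibles of degree 3 over GF(2): x**3 + x + 1, x**3 + x**2 + 1.
None of them divide h (all give nonzero remainder).
Monic irreducibles of degree 4 over GF(2): x**4 + x + 1, x**4 + x**3 + 1, x**4 + x**3 + x**2 + x + 1.
None of them divide h (all give nonzero remainder).
No irreducible factor of degree ≤ 4 exists, so h is irreducible over GF(2).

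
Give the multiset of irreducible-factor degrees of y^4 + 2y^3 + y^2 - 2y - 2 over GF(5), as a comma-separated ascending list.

Write h(y) = y^4 + 2y^3 + y^2 - 2y - 2.
Roots in GF(5): h(0) = 3; h(1) = 0 → root; h(2) = 0 → root; h(3) = 1; h(4) = 0 → root.
Linear factors from roots: (y - 1), (y - 2), (y + 1).
Complete factorization: h(y) = (y + 1)·(y - 2)·(y - 1)^2.
Factor degrees with multiplicity: 1 + 1 + 1 + 1 = 4.

1, 1, 1, 1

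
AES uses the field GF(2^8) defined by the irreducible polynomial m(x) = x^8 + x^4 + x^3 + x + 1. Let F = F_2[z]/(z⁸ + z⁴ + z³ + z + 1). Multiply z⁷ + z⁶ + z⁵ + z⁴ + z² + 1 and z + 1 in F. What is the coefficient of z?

0

Multiply in F_2[z]: (z⁷ + z⁶ + z⁵ + z⁴ + z² + 1)·(z + 1) = z⁸ + z⁴ + z³ + z² + z + 1.
Reduce using z⁸ ≡ z⁴ + z³ + z + 1 (mod z⁸ + z⁴ + z³ + z + 1).
Reduced: z².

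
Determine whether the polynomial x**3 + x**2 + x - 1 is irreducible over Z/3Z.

Write h(x) = x**3 + x**2 + x - 1.
Check for roots in Z/3Z: h(0) = 2; h(1) = 2; h(2) = 1.
No roots. A degree-3 polynomial over a field with no linear factor is irreducible.

Yes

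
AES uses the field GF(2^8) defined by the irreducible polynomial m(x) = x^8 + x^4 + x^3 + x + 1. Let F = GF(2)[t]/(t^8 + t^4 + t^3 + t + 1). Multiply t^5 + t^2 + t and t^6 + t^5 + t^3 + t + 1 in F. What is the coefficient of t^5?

Multiply in GF(2)[t]: (t^5 + t^2 + t)·(t^6 + t^5 + t^3 + t + 1) = t^11 + t^10 + t^4 + t^3 + t.
Reduce using t^8 ≡ t^4 + t^3 + t + 1 (mod t^8 + t^4 + t^3 + t + 1).
Reduced: t^7 + t^5 + t^3 + t^2 + t.

1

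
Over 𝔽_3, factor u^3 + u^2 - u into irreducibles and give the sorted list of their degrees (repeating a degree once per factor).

1, 2

Write h(u) = u^3 + u^2 - u.
Roots in 𝔽_3: h(0) = 0 → root; h(1) = 1; h(2) = 1.
Linear factors from roots: (u).
Complete factorization: h(u) = (u)·(u^2 + u - 1).
Factor degrees with multiplicity: 1 + 2 = 3.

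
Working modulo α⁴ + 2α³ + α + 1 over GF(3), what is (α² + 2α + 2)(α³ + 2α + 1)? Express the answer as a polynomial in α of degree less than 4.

Multiply in GF(3)[α]: (α² + 2α + 2)·(α³ + 2α + 1) = α⁵ + 2α⁴ + α³ + 2α² + 2.
Reduce using α⁴ ≡ α³ + 2α + 2 (mod α⁴ + 2α³ + α + 1).
Reduced: α³ + α² + 2α + 2.

α^3 + α^2 + 2α + 2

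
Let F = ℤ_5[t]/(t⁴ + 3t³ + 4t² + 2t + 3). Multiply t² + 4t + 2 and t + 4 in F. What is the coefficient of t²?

Multiply in ℤ_5[t]: (t² + 4t + 2)·(t + 4) = t³ + 3t² + 3t + 3.
Reduced: t³ + 3t² + 3t + 3.

3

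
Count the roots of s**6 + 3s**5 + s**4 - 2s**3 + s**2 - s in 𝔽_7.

Write P(s) = s**6 + 3s**5 + s**4 - 2s**3 + s**2 - s.
Evaluate at each of the 7 elements of 𝔽_7:
P(0) = 0 → root; P(1) = 3; P(2) = 1; P(3) = 0 → root; P(4) = 0 → root; P(5) = 6; P(6) = 3.
Roots: {0, 3, 4}.

3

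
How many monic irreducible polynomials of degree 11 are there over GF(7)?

The number of monic irreducibles of degree 11 over GF(7) is (1/11)·Σ_{d∣11} μ(11/d) 7^d.
Divisors of 11: 1, 11; μ(11/d) for each: -1, 1.
Σ = − 7^1 + 7^11 = 1977326736.
N = 1977326736/11 = 179756976.

179756976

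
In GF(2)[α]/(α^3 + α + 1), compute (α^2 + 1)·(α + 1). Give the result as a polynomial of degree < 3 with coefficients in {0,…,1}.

α^2

Multiply in GF(2)[α]: (α^2 + 1)·(α + 1) = α^3 + α^2 + α + 1.
Reduce using α^3 ≡ α + 1 (mod α^3 + α + 1).
Reduced: α^2.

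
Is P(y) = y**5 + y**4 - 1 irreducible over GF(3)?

Yes

Check for roots in GF(3): P(0) = 2; P(1) = 1; P(2) = 2.
No roots, so no linear factors.
Monic irreducibles of degree 2 over GF(3): y**2 + 1, y**2 + y - 1, y**2 - y - 1.
None of them divide P (all give nonzero remainder).
No irreducible factor of degree ≤ 2 exists, so P is irreducible over GF(3).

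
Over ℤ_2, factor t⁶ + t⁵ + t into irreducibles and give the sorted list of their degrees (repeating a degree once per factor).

1, 2, 3

Write f(t) = t⁶ + t⁵ + t.
Roots in ℤ_2: f(0) = 0 → root; f(1) = 1.
Linear factors from roots: (t).
Complete factorization: f(t) = (t)·(t² + t + 1)·(t³ + t + 1).
Factor degrees with multiplicity: 1 + 2 + 3 = 6.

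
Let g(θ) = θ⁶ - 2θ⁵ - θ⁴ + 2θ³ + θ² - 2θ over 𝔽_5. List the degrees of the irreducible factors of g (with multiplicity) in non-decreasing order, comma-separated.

Roots in 𝔽_5: g(0) = 0 → root; g(1) = 4; g(2) = 0 → root; g(3) = 4; g(4) = 3.
Linear factors from roots: (θ), (θ - 2).
Complete factorization: g(θ) = (θ)·(θ - 2)·(θ² + 2θ - 1)·(θ² - 2θ - 1).
Factor degrees with multiplicity: 1 + 1 + 2 + 2 = 6.

1, 1, 2, 2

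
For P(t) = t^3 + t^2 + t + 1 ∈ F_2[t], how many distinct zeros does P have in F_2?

1

Evaluate at each of the 2 elements of F_2:
P(0) = 1; P(1) = 0 → root.
Roots: {1}.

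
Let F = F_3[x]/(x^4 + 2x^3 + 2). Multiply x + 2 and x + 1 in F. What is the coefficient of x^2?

1

Multiply in F_3[x]: (x + 2)·(x + 1) = x^2 + 2.
Reduced: x^2 + 2.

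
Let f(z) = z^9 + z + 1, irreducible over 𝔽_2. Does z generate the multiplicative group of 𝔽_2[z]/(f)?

No

|GF(2^9)^×| = 2^9 − 1 = 511. Prime factorization: 511 = 7·73.
f is primitive ⇔ z has order 511 in GF(2)[z]/(f), i.e. z^(511/q) ≠ 1 for each prime q | 511.
z^(73) mod f = 1
z^(7) mod f = z^7.
Since z^(73) = 1, the order of z divides 73 < 511; not primitive.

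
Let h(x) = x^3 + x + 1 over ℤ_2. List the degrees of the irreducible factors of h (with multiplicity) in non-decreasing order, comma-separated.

3

Roots in ℤ_2: h(0) = 1; h(1) = 1.
Complete factorization: h(x) = (x^3 + x + 1).
Factor degrees with multiplicity: 3 = 3.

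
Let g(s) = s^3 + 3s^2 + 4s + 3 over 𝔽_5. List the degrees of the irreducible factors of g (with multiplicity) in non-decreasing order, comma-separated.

3

Roots in 𝔽_5: g(0) = 3; g(1) = 1; g(2) = 1; g(3) = 4; g(4) = 1.
Complete factorization: g(s) = (s^3 + 3s^2 + 4s + 3).
Factor degrees with multiplicity: 3 = 3.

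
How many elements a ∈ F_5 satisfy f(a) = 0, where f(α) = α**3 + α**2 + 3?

Evaluate at each of the 5 elements of F_5:
f(0) = 3; f(1) = 0 → root; f(2) = 0 → root; f(3) = 4; f(4) = 3.
Roots: {1, 2}.

2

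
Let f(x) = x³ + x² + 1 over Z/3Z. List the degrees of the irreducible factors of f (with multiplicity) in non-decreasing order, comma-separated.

1, 2

Roots in Z/3Z: f(0) = 1; f(1) = 0 → root; f(2) = 1.
Linear factors from roots: (x + 2).
Complete factorization: f(x) = (x + 2)·(x² + 2x + 2).
Factor degrees with multiplicity: 1 + 2 = 3.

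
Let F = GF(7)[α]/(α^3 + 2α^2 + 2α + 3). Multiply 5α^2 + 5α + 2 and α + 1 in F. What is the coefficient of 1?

Multiply in GF(7)[α]: (5α^2 + 5α + 2)·(α + 1) = 5α^3 + 3α^2 + 2.
Reduce using α^3 ≡ 5α^2 + 5α + 4 (mod α^3 + 2α^2 + 2α + 3).
Reduced: 4α + 1.

1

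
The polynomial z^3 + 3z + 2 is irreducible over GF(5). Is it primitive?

Yes

Write f(z) = z^3 + 3z + 2.
|GF(5^3)^×| = 5^3 − 1 = 124. Prime factorization: 124 = 2^2·31.
f is primitive ⇔ z has order 124 in GF(5)[z]/(f), i.e. z^(124/q) ≠ 1 for each prime q | 124.
z^(62) mod f = 4.
z^(4) mod f = 2z^2 + 3z.
None equal 1, so z has full order 124; f is primitive.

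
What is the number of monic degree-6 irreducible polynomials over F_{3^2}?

Gauss's count: N_{9}(6) = (1/6) Σ_{d|6} μ(6/d)·9^d.
Divisors of 6: 1, 2, 3, 6; μ(6/d) for each: 1, -1, -1, 1.
Σ = 9^1 − 9^2 − 9^3 + 9^6 = 530640.
N = 530640/6 = 88440.

88440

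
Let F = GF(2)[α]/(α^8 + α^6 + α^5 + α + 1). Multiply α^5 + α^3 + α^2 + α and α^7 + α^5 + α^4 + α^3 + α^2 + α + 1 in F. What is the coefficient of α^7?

Multiply in GF(2)[α]: (α^5 + α^3 + α^2 + α)·(α^7 + α^5 + α^4 + α^3 + α^2 + α + 1) = α^12 + α^8 + α^7 + α^4 + α^3 + α.
Reduce using α^8 ≡ α^6 + α^5 + α + 1 (mod α^8 + α^6 + α^5 + α + 1).
Reduced: α^7 + α^6 + α^5.

1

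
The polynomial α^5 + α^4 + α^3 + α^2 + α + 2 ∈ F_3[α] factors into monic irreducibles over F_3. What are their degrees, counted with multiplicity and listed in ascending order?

2, 3

Write g(α) = α^5 + α^4 + α^3 + α^2 + α + 2.
Roots in F_3: g(0) = 2; g(1) = 1; g(2) = 1.
Complete factorization: g(α) = (α^2 + 2α + 2)·(α^3 + 2α^2 + α + 1).
Factor degrees with multiplicity: 2 + 3 = 5.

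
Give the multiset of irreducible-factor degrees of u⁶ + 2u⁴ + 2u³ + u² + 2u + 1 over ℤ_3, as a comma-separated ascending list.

Write g(u) = u⁶ + 2u⁴ + 2u³ + u² + 2u + 1.
Roots in ℤ_3: g(0) = 1; g(1) = 0 → root; g(2) = 1.
Linear factors from roots: (u + 2).
Complete factorization: g(u) = (u + 2)^2·(u² + u + 2)^2.
Factor degrees with multiplicity: 1 + 1 + 2 + 2 = 6.

1, 1, 2, 2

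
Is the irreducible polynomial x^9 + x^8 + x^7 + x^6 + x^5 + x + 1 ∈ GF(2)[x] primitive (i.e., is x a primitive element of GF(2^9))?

Write f(x) = x^9 + x^8 + x^7 + x^6 + x^5 + x + 1.
|GF(2^9)^×| = 2^9 − 1 = 511. Prime factorization: 511 = 7·73.
f is primitive ⇔ x has order 511 in GF(2)[x]/(f), i.e. x^(511/q) ≠ 1 for each prime q | 511.
x^(73) mod f = x^7 + x^6 + x^3 + 1.
x^(7) mod f = x^7.
None equal 1, so x has full order 511; f is primitive.

Yes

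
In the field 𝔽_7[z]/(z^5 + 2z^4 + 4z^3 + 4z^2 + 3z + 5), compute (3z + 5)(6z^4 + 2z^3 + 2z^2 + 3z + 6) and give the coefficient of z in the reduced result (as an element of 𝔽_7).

0

Multiply in 𝔽_7[z]: (3z + 5)·(6z^4 + 2z^3 + 2z^2 + 3z + 6) = 4z^5 + z^4 + 2z^3 + 5z^2 + 5z + 2.
Reduce using z^5 ≡ 5z^4 + 3z^3 + 3z^2 + 4z + 2 (mod z^5 + 2z^4 + 4z^3 + 4z^2 + 3z + 5).
Reduced: 3z^2 + 3.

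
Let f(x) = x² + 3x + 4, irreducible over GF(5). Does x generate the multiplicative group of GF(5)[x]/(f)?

No

|GF(5^2)^×| = 5^2 − 1 = 24. Prime factorization: 24 = 2^3·3.
f is primitive ⇔ x has order 24 in GF(5)[x]/(f), i.e. x^(24/q) ≠ 1 for each prime q | 24.
x^(12) mod f = 1
x^(8) mod f = 3x + 4.
Since x^(12) = 1, the order of x divides 12 < 24; not primitive.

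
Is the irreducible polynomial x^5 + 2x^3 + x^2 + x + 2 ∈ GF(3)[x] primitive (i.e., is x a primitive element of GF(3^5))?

Write f(x) = x^5 + 2x^3 + x^2 + x + 2.
|GF(3^5)^×| = 3^5 − 1 = 242. Prime factorization: 242 = 2·11^2.
f is primitive ⇔ x has order 242 in GF(3)[x]/(f), i.e. x^(242/q) ≠ 1 for each prime q | 242.
x^(121) mod f = 1
x^(22) mod f = 2x^3 + x^2.
Since x^(121) = 1, the order of x divides 121 < 242; not primitive.

No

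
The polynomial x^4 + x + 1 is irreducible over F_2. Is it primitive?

Write f(x) = x^4 + x + 1.
|GF(2^4)^×| = 2^4 − 1 = 15. Prime factorization: 15 = 3·5.
f is primitive ⇔ x has order 15 in GF(2)[x]/(f), i.e. x^(15/q) ≠ 1 for each prime q | 15.
x^(5) mod f = x^2 + x.
x^(3) mod f = x^3.
None equal 1, so x has full order 15; f is primitive.

Yes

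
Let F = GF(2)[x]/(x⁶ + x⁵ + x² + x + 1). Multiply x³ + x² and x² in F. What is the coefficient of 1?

0

Multiply in GF(2)[x]: (x³ + x²)·(x²) = x⁵ + x⁴.
Reduced: x⁵ + x⁴.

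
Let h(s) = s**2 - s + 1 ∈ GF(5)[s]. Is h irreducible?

Check for roots in GF(5): h(0) = 1; h(1) = 1; h(2) = 3; h(3) = 2; h(4) = 3.
No roots. A degree-2 polynomial over a field with no linear factor is irreducible.

Yes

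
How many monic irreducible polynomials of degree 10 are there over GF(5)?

The number of monic irreducibles of degree 10 over GF(5) is (1/10)·Σ_{d∣10} μ(10/d) 5^d.
Divisors of 10: 1, 2, 5, 10; μ(10/d) for each: 1, -1, -1, 1.
Σ = 5^1 − 5^2 − 5^5 + 5^10 = 9762480.
N = 9762480/10 = 976248.

976248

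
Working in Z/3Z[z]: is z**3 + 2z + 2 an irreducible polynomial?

Write h(z) = z**3 + 2z + 2.
Check for roots in Z/3Z: h(0) = 2; h(1) = 2; h(2) = 2.
No roots. A degree-3 polynomial over a field with no linear factor is irreducible.

Yes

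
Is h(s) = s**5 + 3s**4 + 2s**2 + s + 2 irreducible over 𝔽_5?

Check for roots in 𝔽_5: h(0) = 2; h(1) = 4; h(2) = 2; h(3) = 4; h(4) = 0 → root.
h(4) = 0, so (s − 4) divides h(s); h is reducible.

No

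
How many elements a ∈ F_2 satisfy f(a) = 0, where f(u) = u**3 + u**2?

2

Evaluate at each of the 2 elements of F_2:
f(0) = 0 → root; f(1) = 0 → root.
Roots: {0, 1}.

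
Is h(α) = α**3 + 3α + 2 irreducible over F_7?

Check for roots in F_7: h(0) = 2; h(1) = 6; h(2) = 2; h(3) = 3; h(4) = 1; h(5) = 2; h(6) = 5.
No roots. A degree-3 polynomial over a field with no linear factor is irreducible.

Yes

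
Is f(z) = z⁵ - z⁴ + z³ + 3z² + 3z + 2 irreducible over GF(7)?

Yes

Check for roots in GF(7): f(0) = 2; f(1) = 2; f(2) = 2; f(3) = 3; f(4) = 5; f(5) = 1; f(6) = 6.
No roots, so no linear factors.
Degree-2 irreducible divisors: test the 21 monic irreducibles of degree 2 over GF(7).
None of them divide f (all give nonzero remainder).
No irreducible factor of degree ≤ 2 exists, so f is irreducible over GF(7).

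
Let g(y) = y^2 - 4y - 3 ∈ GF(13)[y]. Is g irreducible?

Yes

Check each element of GF(13) for a root: g(0)=10, g(1)=7, g(2)=6, g(3)=7, g(4)=10, g(5)=2, g(6)=9, g(7)=5, g(8)=3, g(9)=3, g(10)=5, g(11)=9, g(12)=2.
No roots. A degree-2 polynomial over a field with no linear factor is irreducible.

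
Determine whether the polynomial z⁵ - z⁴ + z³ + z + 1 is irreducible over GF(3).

No

Write g(z) = z⁵ - z⁴ + z³ + z + 1.
Check for roots in GF(3): g(0) = 1; g(1) = 0 → root; g(2) = 0 → root.
g(1) = 0, so (z − 1) divides g(z); g is reducible.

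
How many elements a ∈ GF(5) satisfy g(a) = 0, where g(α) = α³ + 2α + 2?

Evaluate at each of the 5 elements of GF(5):
g(0) = 2; g(1) = 0 → root; g(2) = 4; g(3) = 0 → root; g(4) = 4.
Roots: {1, 3}.

2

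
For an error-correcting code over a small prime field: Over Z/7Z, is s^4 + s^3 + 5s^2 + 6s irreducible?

Write g(s) = s^4 + s^3 + 5s^2 + 6s.
Check for roots in Z/7Z: g(0) = 0 → root; g(1) = 6; g(2) = 0 → root; g(3) = 3; g(4) = 4; g(5) = 2; g(6) = 6.
g(0) = 0, so (s) divides g(s); g is reducible.

No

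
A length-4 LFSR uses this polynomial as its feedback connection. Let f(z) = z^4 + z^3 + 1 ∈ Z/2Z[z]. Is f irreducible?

Check for roots in Z/2Z: f(0) = 1; f(1) = 1.
No roots, so no linear factors.
Monic irreducibles of degree 2 over GF(2): z^2 + z + 1.
None of them divide f (all give nonzero remainder).
No irreducible factor of degree ≤ 2 exists, so f is irreducible over GF(2).

Yes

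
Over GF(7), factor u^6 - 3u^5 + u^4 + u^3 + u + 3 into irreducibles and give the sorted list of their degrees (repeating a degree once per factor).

Write h(u) = u^6 - 3u^5 + u^4 + u^3 + u + 3.
Linear factors from roots: (u + 3).
Complete factorization: h(u) = (u + 3)·(u^2 - u + 3)·(u^3 + 2u^2 - 3u - 2).
Factor degrees with multiplicity: 1 + 2 + 3 = 6.

1, 2, 3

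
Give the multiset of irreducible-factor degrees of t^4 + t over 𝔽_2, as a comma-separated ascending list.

1, 1, 2

Write g(t) = t^4 + t.
Roots in 𝔽_2: g(0) = 0 → root; g(1) = 0 → root.
Linear factors from roots: (t), (t + 1).
Complete factorization: g(t) = (t)·(t + 1)·(t^2 + t + 1).
Factor degrees with multiplicity: 1 + 1 + 2 = 4.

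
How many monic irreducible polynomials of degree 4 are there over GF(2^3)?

By the necklace-counting formula, N_8(4) = (1/4) Σ_{d|4} μ(4/d)·8^d.
Divisors of 4: 1, 2, 4; μ(4/d) for each: 0, -1, 1.
Σ = − 8^2 + 8^4 = 4032.
N = 4032/4 = 1008.

1008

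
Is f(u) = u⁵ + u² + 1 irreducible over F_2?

Yes

Check for roots in F_2: f(0) = 1; f(1) = 1.
No roots, so no linear factors.
Monic irreducibles of degree 2 over GF(2): u² + u + 1.
None of them divide f (all give nonzero remainder).
No irreducible factor of degree ≤ 2 exists, so f is irreducible over GF(2).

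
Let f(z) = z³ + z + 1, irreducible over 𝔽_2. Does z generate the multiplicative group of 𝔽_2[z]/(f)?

|GF(2^3)^×| = 2^3 − 1 = 7. Prime factorization: 7 = 7.
f is primitive ⇔ z has order 7 in GF(2)[z]/(f), i.e. z^(7/q) ≠ 1 for each prime q | 7.
z^(1) mod f = z.
None equal 1, so z has full order 7; f is primitive.

Yes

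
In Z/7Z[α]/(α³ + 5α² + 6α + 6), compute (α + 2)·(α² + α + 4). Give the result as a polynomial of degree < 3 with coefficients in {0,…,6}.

5α^2 + 2

Multiply in Z/7Z[α]: (α + 2)·(α² + α + 4) = α³ + 3α² + 6α + 1.
Reduce using α³ ≡ 2α² + α + 1 (mod α³ + 5α² + 6α + 6).
Reduced: 5α² + 2.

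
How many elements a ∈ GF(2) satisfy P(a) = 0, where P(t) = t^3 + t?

Evaluate at each of the 2 elements of GF(2):
P(0) = 0 → root; P(1) = 0 → root.
Roots: {0, 1}.

2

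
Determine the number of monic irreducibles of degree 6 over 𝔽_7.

19544

By the necklace-counting formula, N_7(6) = (1/6) Σ_{d|6} μ(6/d)·7^d.
Divisors of 6: 1, 2, 3, 6; μ(6/d) for each: 1, -1, -1, 1.
Σ = 7^1 − 7^2 − 7^3 + 7^6 = 117264.
N = 117264/6 = 19544.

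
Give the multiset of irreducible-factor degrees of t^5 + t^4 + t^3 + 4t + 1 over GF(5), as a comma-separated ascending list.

1, 2, 2

Write h(t) = t^5 + t^4 + t^3 + 4t + 1.
Roots in GF(5): h(0) = 1; h(1) = 3; h(2) = 0 → root; h(3) = 4; h(4) = 1.
Linear factors from roots: (t + 3).
Complete factorization: h(t) = (t + 3)·(t^2 + 3)·(t^2 + 3t + 4).
Factor degrees with multiplicity: 1 + 2 + 2 = 5.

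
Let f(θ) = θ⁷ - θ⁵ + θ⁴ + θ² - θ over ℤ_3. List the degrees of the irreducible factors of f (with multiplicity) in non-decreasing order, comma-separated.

Roots in ℤ_3: f(0) = 0 → root; f(1) = 1; f(2) = 0 → root.
Linear factors from roots: (θ), (θ + 1).
Complete factorization: f(θ) = (θ)·(θ + 1)·(θ² + 1)·(θ³ - θ² - θ - 1).
Factor degrees with multiplicity: 1 + 1 + 2 + 3 = 7.

1, 1, 2, 3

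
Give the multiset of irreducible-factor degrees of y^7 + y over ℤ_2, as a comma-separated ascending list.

1, 1, 1, 2, 2

Write f(y) = y^7 + y.
Roots in ℤ_2: f(0) = 0 → root; f(1) = 0 → root.
Linear factors from roots: (y), (y + 1).
Complete factorization: f(y) = (y)·(y + 1)^2·(y^2 + y + 1)^2.
Factor degrees with multiplicity: 1 + 1 + 1 + 2 + 2 = 7.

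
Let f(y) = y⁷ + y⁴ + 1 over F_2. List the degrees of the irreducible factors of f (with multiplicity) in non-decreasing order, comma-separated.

Roots in F_2: f(0) = 1; f(1) = 1.
Complete factorization: f(y) = (y⁷ + y⁴ + 1).
Factor degrees with multiplicity: 7 = 7.

7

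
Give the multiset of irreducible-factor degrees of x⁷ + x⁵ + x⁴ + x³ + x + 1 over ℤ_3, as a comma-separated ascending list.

Write f(x) = x⁷ + x⁵ + x⁴ + x³ + x + 1.
Roots in ℤ_3: f(0) = 1; f(1) = 0 → root; f(2) = 1.
Linear factors from roots: (x + 2).
Complete factorization: f(x) = (x + 2)·(x² + 2x + 2)·(x² + x + 2)^2.
Factor degrees with multiplicity: 1 + 2 + 2 + 2 = 7.

1, 2, 2, 2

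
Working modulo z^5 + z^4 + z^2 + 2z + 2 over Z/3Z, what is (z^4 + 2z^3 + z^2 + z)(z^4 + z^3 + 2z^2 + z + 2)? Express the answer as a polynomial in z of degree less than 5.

z^3 + 2z^2 + 2z

Multiply in Z/3Z[z]: (z^4 + 2z^3 + z^2 + z)·(z^4 + z^3 + 2z^2 + z + 2) = z^8 + 2z^6 + z^5 + z^4 + z^3 + 2z.
Reduce using z^5 ≡ 2z^4 + 2z^2 + z + 1 (mod z^5 + z^4 + z^2 + 2z + 2).
Reduced: z^3 + 2z^2 + 2z.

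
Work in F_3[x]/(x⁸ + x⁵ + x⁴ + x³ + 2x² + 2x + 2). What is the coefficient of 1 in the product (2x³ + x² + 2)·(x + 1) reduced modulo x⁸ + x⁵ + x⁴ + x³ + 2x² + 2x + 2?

Multiply in F_3[x]: (2x³ + x² + 2)·(x + 1) = 2x⁴ + x² + 2x + 2.
Reduced: 2x⁴ + x² + 2x + 2.

2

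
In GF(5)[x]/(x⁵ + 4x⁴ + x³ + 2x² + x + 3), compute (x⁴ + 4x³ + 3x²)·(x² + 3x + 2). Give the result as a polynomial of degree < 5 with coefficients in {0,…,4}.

4x^4 + 2x^3 + 4x^2 + 4x + 1

Multiply in GF(5)[x]: (x⁴ + 4x³ + 3x²)·(x² + 3x + 2) = x⁶ + 2x⁵ + 2x⁴ + 2x³ + x².
Reduce using x⁵ ≡ x⁴ + 4x³ + 3x² + 4x + 2 (mod x⁵ + 4x⁴ + x³ + 2x² + x + 3).
Reduced: 4x⁴ + 2x³ + 4x² + 4x + 1.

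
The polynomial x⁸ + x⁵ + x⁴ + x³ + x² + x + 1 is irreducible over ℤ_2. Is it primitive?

Write f(x) = x⁸ + x⁵ + x⁴ + x³ + x² + x + 1.
|GF(2^8)^×| = 2^8 − 1 = 255. Prime factorization: 255 = 3·5·17.
f is primitive ⇔ x has order 255 in GF(2)[x]/(f), i.e. x^(255/q) ≠ 1 for each prime q | 255.
x^(85) mod f = 1
x^(51) mod f = x⁷ + x⁵ + x³ + x² + x + 1.
x^(15) mod f = x⁶ + x³ + x + 1.
Since x^(85) = 1, the order of x divides 85 < 255; not primitive.

No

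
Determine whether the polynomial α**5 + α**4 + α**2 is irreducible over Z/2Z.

No

Write m(α) = α**5 + α**4 + α**2.
Check for roots in Z/2Z: m(0) = 0 → root; m(1) = 1.
m(0) = 0, so (α) divides m(α); m is reducible.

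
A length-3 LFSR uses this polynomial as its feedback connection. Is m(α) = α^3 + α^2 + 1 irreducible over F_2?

Check for roots in F_2: m(0) = 1; m(1) = 1.
No roots. A degree-3 polynomial over a field with no linear factor is irreducible.

Yes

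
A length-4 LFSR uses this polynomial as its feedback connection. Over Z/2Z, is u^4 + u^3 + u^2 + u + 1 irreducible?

Yes

Write h(u) = u^4 + u^3 + u^2 + u + 1.
Check for roots in Z/2Z: h(0) = 1; h(1) = 1.
No roots, so no linear factors.
Monic irreducibles of degree 2 over GF(2): u^2 + u + 1.
None of them divide h (all give nonzero remainder).
No irreducible factor of degree ≤ 2 exists, so h is irreducible over GF(2).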